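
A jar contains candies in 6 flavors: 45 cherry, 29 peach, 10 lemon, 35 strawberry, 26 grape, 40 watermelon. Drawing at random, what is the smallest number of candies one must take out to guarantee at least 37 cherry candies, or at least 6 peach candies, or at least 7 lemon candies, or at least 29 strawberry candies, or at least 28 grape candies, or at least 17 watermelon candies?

118

Each of the 6 flavors has its own threshold; avoid all of them simultaneously.
The worst case stops just short of every target: 36 cherry, 5 peach, 6 lemon, 28 strawberry, all 26 grape, 16 watermelon — 36 + 5 + 6 + 28 + 26 + 16 = 117 candies.
One more candy must push some flavor to its target, so 117 + 1 = 118.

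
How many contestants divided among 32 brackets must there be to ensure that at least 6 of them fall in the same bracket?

161

There are 32 brackets acting as pigeonholes.
With 32 × 5 = 160 contestants we could place exactly 5 in each, with no class reaching 6.
One more forces some class to hold 6, so 160 + 1 = 161.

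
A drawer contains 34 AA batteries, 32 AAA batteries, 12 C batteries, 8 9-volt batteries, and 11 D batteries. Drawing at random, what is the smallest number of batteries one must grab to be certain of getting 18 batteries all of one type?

66

Treat the 5 types as pigeonholes.
In the worst case we take at most 17 of each type, but all 12 C, all 8 9-volt, and all 11 D (fewer than 17), giving 17 + 17 + 12 + 8 + 11 = 65.
One more battery then forces some type to 18, so 65 + 1 = 66.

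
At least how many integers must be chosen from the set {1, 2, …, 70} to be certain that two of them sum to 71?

Partition {1, …, 70} into 35 pairs: {1,70}, {2,69}, …, {35,36}.
Choosing 35 integers — say the integers 1 through 35 — takes one from each pair and avoids the property.
Choosing 36 forces two into the same pair by pigeonhole, and those sum to 71. So 36.

36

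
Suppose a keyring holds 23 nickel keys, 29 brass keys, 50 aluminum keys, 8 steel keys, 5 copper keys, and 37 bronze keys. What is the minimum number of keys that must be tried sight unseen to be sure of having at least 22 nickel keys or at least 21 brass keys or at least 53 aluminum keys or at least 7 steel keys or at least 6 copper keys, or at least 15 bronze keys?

Each of the 6 types has its own threshold; avoid all of them simultaneously.
The worst case stops just short of every target: 21 nickel, 20 brass, all 50 aluminum, 6 steel, 5 copper, 14 bronze — 21 + 20 + 50 + 6 + 5 + 14 = 116 keys.
One more key must push some type to its target, so 116 + 1 = 117.

117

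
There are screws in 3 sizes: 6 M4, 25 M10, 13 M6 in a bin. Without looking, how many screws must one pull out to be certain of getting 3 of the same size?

7

Treat the 3 sizes as pigeonholes.
The worst case takes 2 screws of each size without reaching 3 of any: 3 × 2 = 6.
The next screw must bring some size to 3, so 6 + 1 = 7.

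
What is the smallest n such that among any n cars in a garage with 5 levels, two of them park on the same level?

There are 5 levels acting as pigeonholes.
With 5 cars we could place one in each, avoiding any repeat.
One more forces some class to hold 2, so 5 + 1 = 6.

6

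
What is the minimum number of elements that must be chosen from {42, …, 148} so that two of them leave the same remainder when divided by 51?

52

Group the integers by remainder mod 51; there are 51 residue classes, each nonempty in this range.
Choosing one from each class (51 integers) avoids any shared remainder.
One more choice must repeat a class, so two differ by a multiple of 51. Hence 51 + 1 = 52.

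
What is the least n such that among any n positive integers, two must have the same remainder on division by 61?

Two integers differ by a multiple of 61 exactly when they share a remainder mod 61.
There are 61 residue classes mod 61, so 61 integers can all lie in distinct classes.
One more integer must repeat a residue, giving a difference divisible by 61. So n = 61 + 1 = 62.

62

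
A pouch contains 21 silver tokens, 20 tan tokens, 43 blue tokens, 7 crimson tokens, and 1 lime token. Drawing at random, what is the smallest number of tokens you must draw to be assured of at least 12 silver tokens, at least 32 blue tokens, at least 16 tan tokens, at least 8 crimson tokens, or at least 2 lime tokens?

66

The worst case stops just short of every target: 11 silver, 15 tan, 31 blue, 7 crimson, 1 lime — 11 + 15 + 31 + 7 + 1 = 65 tokens.
One more token must push some color to its target, so 65 + 1 = 66.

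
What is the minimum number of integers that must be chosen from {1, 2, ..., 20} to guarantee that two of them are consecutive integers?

Partition {1, …, 20} into 10 pairs: {1,2}, {3,4}, …, {19,20}.
Choosing 10 integers — say the 10 even numbers 2, 4, …, 20 — takes one from each pair and avoids the property.
Choosing 11 forces two into the same pair by pigeonhole, and those are consecutive. So 11.

11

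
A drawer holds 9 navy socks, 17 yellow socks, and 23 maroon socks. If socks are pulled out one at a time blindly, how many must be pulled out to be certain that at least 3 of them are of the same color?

Treat the 3 colors as pigeonholes.
The worst case takes 2 socks of each color without reaching 3 of any: 3 × 2 = 6.
The next sock must bring some color to 3, so 6 + 1 = 7.

7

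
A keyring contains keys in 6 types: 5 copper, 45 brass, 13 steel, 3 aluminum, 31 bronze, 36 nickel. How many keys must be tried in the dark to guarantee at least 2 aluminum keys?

132

To avoid aluminum keys as long as possible, exhaust the other 5 types first.
The worst case draws every non-aluminum key first: 5 + 45 + 13 + 31 + 36 = 130.
The next 2 draws are then forced to be aluminum, giving 130 + 2 = 132.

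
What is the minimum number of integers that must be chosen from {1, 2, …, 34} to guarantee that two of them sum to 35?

Partition {1, …, 34} into 17 pairs: {1,34}, {2,33}, …, {17,18}.
Choosing 17 integers — say the integers 1 through 17 — takes one from each pair and avoids the property.
Choosing 18 forces two into the same pair by pigeonhole, and those sum to 35. So 18.

18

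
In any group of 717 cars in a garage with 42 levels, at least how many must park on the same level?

18

The 717 cars fall into 42 levels.
If each of the 42 levels held at most 17, the total would be at most 42 × 17 = 714 < 717, a contradiction.
So at least one holds ⌈717/42⌉ = 18.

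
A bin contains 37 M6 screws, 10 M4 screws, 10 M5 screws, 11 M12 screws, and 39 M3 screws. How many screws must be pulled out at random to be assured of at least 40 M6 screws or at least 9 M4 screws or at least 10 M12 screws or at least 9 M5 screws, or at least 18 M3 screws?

80

The worst case stops just short of every target: all 37 M6, 8 M4, 8 M5, 9 M12, 17 M3 — 37 + 8 + 8 + 9 + 17 = 79 screws.
One more screw must push some size to its target, so 79 + 1 = 80.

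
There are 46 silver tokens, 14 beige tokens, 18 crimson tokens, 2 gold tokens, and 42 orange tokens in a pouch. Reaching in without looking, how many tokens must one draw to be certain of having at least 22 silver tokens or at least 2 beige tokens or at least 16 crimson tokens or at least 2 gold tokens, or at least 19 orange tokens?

The worst case stops just short of every target: 21 silver, 1 beige, 15 crimson, 1 gold, 18 orange — 21 + 1 + 15 + 1 + 18 = 56 tokens.
One more token must push some color to its target, so 56 + 1 = 57.

57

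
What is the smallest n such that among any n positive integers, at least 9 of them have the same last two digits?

801

There are 100 possible two-digit endings acting as pigeonholes.
With 100 × 8 = 800 positive integers we could place exactly 8 in each, with no class reaching 9.
One more forces some class to hold 9, so 800 + 1 = 801.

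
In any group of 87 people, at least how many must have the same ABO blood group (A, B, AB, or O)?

The 87 people fall into 4 ABO blood groups.
If each of the 4 ABO blood groups held at most 21, the total would be at most 4 × 21 = 84 < 87, a contradiction.
So at least one holds ⌈87/4⌉ = 22.

22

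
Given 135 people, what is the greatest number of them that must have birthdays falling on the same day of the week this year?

There are 7 days of the week, which serve as the pigeonholes.
If each of the 7 days of the week held at most 19, the total would be at most 7 × 19 = 133 < 135, a contradiction.
So at least one holds ⌈135/7⌉ = 20.

20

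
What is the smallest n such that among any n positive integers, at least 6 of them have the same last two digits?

There are 100 possible two-digit endings acting as pigeonholes.
With 100 × 5 = 500 positive integers we could place exactly 5 in each, with no class reaching 6.
One more forces some class to hold 6, so 500 + 1 = 501.

501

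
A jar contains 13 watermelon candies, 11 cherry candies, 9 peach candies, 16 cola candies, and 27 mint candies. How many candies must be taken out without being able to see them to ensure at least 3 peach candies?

70

The worst case draws every non-peach candy first: 13 + 11 + 16 + 27 = 67.
The next 3 draws are then forced to be peach, giving 67 + 3 = 70.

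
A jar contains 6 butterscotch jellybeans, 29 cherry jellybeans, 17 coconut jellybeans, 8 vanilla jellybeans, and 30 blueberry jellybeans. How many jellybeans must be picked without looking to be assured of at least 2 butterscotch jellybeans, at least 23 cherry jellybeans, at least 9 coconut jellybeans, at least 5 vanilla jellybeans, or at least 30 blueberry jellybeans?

65

The worst case stops just short of every target: 1 butterscotch, 22 cherry, 8 coconut, 4 vanilla, 29 blueberry — 1 + 22 + 8 + 4 + 29 = 64 jellybeans.
One more jellybean must push some flavor to its target, so 64 + 1 = 65.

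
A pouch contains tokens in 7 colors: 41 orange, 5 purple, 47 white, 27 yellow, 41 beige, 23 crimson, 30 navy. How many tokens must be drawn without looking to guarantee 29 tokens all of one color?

168

In the worst case we take at most 28 of each color, but all 5 purple, all 27 yellow, and all 23 crimson (fewer than 28), giving 28 + 5 + 28 + 27 + 28 + 23 + 28 = 167.
One more token then forces some color to 29, so 167 + 1 = 168.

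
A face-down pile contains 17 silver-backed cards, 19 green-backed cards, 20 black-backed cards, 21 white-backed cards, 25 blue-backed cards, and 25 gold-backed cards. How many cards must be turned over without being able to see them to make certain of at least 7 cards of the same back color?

37

The worst case takes 6 cards of each back color without reaching 7 of any: 6 × 6 = 36.
The next card must bring some back color to 7, so 36 + 1 = 37.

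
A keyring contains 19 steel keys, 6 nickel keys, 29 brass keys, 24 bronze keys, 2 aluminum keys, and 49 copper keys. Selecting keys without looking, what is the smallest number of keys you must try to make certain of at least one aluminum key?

The worst case draws every non-aluminum key first: 19 + 6 + 29 + 24 + 49 = 127.
The next draw is then forced to be aluminum, giving 127 + 1 = 128.

128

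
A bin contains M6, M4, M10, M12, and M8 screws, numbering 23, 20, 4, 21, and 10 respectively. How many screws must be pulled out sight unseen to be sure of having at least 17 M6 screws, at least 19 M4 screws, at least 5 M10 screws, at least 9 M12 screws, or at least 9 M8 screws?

55

Each of the 5 sizes has its own threshold; avoid all of them simultaneously.
The worst case stops just short of every target: 16 M6, 18 M4, 4 M10, 8 M12, 8 M8 — 16 + 18 + 4 + 8 + 8 = 54 screws.
One more screw must push some size to its target, so 54 + 1 = 55.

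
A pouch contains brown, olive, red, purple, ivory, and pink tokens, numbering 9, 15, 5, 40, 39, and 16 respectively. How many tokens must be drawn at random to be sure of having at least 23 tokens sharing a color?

In the worst case we take at most 22 of each color, but all 9 brown, all 15 olive, all 5 red, and all 16 pink (fewer than 22), giving 9 + 15 + 5 + 22 + 22 + 16 = 89.
One more token then forces some color to 23, so 89 + 1 = 90.

90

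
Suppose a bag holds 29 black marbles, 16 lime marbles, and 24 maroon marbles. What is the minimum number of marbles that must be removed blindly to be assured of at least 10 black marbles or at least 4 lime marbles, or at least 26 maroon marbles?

The worst case stops just short of every target: 9 black, 3 lime, all 24 maroon — 9 + 3 + 24 = 36 marbles.
One more marble must push some color to its target, so 36 + 1 = 37.

37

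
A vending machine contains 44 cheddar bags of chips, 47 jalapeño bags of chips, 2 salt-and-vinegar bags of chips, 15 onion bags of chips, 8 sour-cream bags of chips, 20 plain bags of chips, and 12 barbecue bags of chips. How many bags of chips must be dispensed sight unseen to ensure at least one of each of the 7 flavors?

The hardest flavor to obtain is salt-and-vinegar: we could draw every other bag of chips first — 148 − 2 = 146 bags of chips — without a single salt-and-vinegar one.
The next draw must be salt-and-vinegar, so 146 + 1 = 147.

147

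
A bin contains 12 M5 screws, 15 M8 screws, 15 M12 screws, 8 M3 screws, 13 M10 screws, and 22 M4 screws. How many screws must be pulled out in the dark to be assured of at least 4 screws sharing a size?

19

The worst case takes 3 screws of each size without reaching 4 of any: 6 × 3 = 18.
The next screw must bring some size to 4, so 18 + 1 = 19.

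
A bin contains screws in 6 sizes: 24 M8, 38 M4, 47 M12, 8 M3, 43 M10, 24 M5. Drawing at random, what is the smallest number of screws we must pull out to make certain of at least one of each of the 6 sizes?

177

The hardest size to obtain is M3: we could draw every other screw first — 184 − 8 = 176 screws — without a single M3 one.
The next draw must be M3, so 176 + 1 = 177.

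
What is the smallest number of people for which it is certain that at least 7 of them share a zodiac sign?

There are 12 zodiac signs acting as pigeonholes.
With 12 × 6 = 72 people we could place exactly 6 in each, with no class reaching 7.
One more forces some class to hold 7, so 72 + 1 = 73.

73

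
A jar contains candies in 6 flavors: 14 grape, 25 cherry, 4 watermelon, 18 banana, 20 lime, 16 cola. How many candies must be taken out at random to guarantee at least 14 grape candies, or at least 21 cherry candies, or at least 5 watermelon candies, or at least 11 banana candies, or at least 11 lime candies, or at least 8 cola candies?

65

The worst case stops just short of every target: 13 grape, 20 cherry, 4 watermelon, 10 banana, 10 lime, 7 cola — 13 + 20 + 4 + 10 + 10 + 7 = 64 candies.
One more candy must push some flavor to its target, so 64 + 1 = 65.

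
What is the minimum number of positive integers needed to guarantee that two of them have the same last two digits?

101

There are 100 possible two-digit endings acting as pigeonholes.
With 100 positive integers we could place one in each, avoiding any repeat.
One more forces some class to hold 2, so 100 + 1 = 101.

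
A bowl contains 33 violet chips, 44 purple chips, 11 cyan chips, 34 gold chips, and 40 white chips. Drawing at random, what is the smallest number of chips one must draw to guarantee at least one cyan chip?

The worst case draws every non-cyan chip first: 33 + 44 + 34 + 40 = 151.
The next draw is then forced to be cyan, giving 151 + 1 = 152.

152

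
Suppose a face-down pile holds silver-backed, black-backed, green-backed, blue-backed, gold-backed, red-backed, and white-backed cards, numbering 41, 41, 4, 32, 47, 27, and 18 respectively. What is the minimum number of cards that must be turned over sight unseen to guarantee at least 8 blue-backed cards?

The worst case draws every non-blue-backed card first: 41 + 41 + 4 + 47 + 27 + 18 = 178.
The next 8 draws are then forced to be blue-backed, giving 178 + 8 = 186.

186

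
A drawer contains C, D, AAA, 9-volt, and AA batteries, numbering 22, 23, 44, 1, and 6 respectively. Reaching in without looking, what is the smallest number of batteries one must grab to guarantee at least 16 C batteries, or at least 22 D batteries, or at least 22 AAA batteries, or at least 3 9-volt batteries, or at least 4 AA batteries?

Each of the 5 types has its own threshold; avoid all of them simultaneously.
The worst case stops just short of every target: 15 C, 21 D, 21 AAA, all 1 9-volt, 3 AA — 15 + 21 + 21 + 1 + 3 = 61 batteries.
One more battery must push some type to its target, so 61 + 1 = 62.

62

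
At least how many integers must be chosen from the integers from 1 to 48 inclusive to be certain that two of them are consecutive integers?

25

Partition {1, …, 48} into 24 pairs: {1,2}, {3,4}, …, {47,48}.
Choosing 24 integers — say the 24 even numbers 2, 4, …, 48 — takes one from each pair and avoids the property.
Choosing 25 forces two into the same pair by pigeonhole, and those are consecutive. So 25.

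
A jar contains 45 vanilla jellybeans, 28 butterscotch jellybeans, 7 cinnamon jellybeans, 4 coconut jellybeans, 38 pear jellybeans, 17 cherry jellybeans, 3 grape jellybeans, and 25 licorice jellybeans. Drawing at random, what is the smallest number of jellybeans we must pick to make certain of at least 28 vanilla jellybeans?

The worst case draws every non-vanilla jellybean first: 28 + 7 + 4 + 38 + 17 + 3 + 25 = 122.
The next 28 draws are then forced to be vanilla, giving 122 + 28 = 150.

150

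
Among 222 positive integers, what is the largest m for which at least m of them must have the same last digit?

23

If each of the 10 possible last digits held at most 22, the total would be at most 10 × 22 = 220 < 222, a contradiction.
So at least one holds ⌈222/10⌉ = 23.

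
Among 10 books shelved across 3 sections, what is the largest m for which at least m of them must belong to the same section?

If each of the 3 sections held at most 3, the total would be at most 3 × 3 = 9 < 10, a contradiction.
So at least one holds ⌈10/3⌉ = 4.

4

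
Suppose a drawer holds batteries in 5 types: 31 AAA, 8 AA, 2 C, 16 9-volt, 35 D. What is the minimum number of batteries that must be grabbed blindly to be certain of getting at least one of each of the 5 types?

The hardest type to obtain is C: we could draw every other battery first — 92 − 2 = 90 batteries — without a single C one.
The next draw must be C, so 90 + 1 = 91.

91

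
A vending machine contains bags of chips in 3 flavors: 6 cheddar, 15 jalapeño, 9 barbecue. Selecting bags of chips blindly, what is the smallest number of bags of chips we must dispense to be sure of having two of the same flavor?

Treat the 3 flavors as pigeonholes.
The worst case takes 1 bag of chips of each flavor without reaching 2 of any: 3 × 1 = 3.
The next bag of chips must bring some flavor to 2, so 3 + 1 = 4.

4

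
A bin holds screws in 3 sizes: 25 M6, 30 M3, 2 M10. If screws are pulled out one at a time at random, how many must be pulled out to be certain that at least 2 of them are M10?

57

The worst case draws every non-M10 screw first: 25 + 30 = 55.
The next 2 draws are then forced to be M10, giving 55 + 2 = 57.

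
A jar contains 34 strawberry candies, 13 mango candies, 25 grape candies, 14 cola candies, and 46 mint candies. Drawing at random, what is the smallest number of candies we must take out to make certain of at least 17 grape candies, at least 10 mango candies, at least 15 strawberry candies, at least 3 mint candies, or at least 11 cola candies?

Each of the 5 flavors has its own threshold; avoid all of them simultaneously.
The worst case stops just short of every target: 14 strawberry, 9 mango, 16 grape, 10 cola, 2 mint — 14 + 9 + 16 + 10 + 2 = 51 candies.
One more candy must push some flavor to its target, so 51 + 1 = 52.

52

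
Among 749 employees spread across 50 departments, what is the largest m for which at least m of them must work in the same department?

15

The 749 employees fall into 50 departments.
If each of the 50 departments held at most 14, the total would be at most 50 × 14 = 700 < 749, a contradiction.
So at least one holds ⌈749/50⌉ = 15.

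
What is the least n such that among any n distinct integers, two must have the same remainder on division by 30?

31

Two integers differ by a multiple of 30 exactly when they share a remainder mod 30.
There are 30 residue classes mod 30, so 30 integers can all lie in distinct classes.
One more integer must repeat a residue, giving a difference divisible by 30. So n = 30 + 1 = 31.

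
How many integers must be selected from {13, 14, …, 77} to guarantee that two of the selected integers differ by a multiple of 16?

17

Group the integers by remainder mod 16; there are 16 residue classes, each nonempty in this range.
Choosing one from each class (16 integers) avoids any shared remainder.
One more choice must repeat a class, so two differ by a multiple of 16. Hence 16 + 1 = 17.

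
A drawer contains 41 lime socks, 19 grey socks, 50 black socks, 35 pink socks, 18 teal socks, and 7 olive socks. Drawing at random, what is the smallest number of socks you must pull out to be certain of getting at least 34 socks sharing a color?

Treat the 6 colors as pigeonholes.
In the worst case we take at most 33 of each color, but all 19 grey, all 18 teal, and all 7 olive (fewer than 33), giving 33 + 19 + 33 + 33 + 18 + 7 = 143.
One more sock then forces some color to 34, so 143 + 1 = 144.

144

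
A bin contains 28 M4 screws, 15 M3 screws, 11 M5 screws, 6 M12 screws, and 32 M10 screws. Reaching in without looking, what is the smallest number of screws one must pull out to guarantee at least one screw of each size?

87

The hardest size to obtain is M12: we could draw every other screw first — 92 − 6 = 86 screws — without a single M12 one.
The next draw must be M12, so 86 + 1 = 87.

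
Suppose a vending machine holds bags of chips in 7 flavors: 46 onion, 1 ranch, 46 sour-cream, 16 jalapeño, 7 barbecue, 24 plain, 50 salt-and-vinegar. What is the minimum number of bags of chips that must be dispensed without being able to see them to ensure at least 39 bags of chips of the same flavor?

In the worst case we take at most 38 of each flavor, but all 1 ranch, all 16 jalapeño, all 7 barbecue, and all 24 plain (fewer than 38), giving 38 + 1 + 38 + 16 + 7 + 24 + 38 = 162.
One more bag of chips then forces some flavor to 39, so 162 + 1 = 163.

163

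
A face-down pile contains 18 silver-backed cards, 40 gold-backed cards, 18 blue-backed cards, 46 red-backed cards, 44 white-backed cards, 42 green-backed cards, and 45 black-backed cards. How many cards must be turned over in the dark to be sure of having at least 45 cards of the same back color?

Treat the 7 back colors as pigeonholes.
In the worst case we take at most 44 of each back color, but all 18 silver-backed, all 40 gold-backed, all 18 blue-backed, and all 42 green-backed (fewer than 44), giving 18 + 40 + 18 + 44 + 44 + 42 + 44 = 250.
One more card then forces some back color to 45, so 250 + 1 = 251.

251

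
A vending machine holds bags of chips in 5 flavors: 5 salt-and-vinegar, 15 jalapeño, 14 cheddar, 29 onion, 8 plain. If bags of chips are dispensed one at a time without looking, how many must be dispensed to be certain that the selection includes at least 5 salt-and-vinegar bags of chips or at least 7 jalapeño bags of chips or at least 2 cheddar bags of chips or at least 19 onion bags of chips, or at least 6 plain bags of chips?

The worst case stops just short of every target: 4 salt-and-vinegar, 6 jalapeño, 1 cheddar, 18 onion, 5 plain — 4 + 6 + 1 + 18 + 5 = 34 bags of chips.
One more bag of chips must push some flavor to its target, so 34 + 1 = 35.

35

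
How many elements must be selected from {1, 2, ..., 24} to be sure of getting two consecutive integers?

Partition {1, …, 24} into 12 pairs: {1,2}, {3,4}, …, {23,24}.
Choosing 12 integers — say the 12 even numbers 2, 4, …, 24 — takes one from each pair and avoids the property.
Choosing 13 forces two into the same pair by pigeonhole, and those are consecutive. So 13.

13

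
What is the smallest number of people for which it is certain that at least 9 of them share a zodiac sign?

There are 12 zodiac signs acting as pigeonholes.
With 12 × 8 = 96 people we could place exactly 8 in each, with no class reaching 9.
One more forces some class to hold 9, so 96 + 1 = 97.

97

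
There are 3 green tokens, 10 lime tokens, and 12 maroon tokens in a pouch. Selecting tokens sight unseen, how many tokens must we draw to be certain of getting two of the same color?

Treat the 3 colors as pigeonholes.
The worst case takes 1 token of each color without reaching 2 of any: 3 × 1 = 3.
The next token must bring some color to 2, so 3 + 1 = 4.

4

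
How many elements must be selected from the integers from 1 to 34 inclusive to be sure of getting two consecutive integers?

18

Partition {1, …, 34} into 17 pairs: {1,2}, {3,4}, …, {33,34}.
Choosing 17 integers — say the 17 even numbers 2, 4, …, 34 — takes one from each pair and avoids the property.
Choosing 18 forces two into the same pair by pigeonhole, and those are consecutive. So 18.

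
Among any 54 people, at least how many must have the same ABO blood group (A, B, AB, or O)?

There are 4 ABO blood groups, which serve as the pigeonholes.
If each of the 4 ABO blood groups held at most 13, the total would be at most 4 × 13 = 52 < 54, a contradiction.
So at least one holds ⌈54/4⌉ = 14.

14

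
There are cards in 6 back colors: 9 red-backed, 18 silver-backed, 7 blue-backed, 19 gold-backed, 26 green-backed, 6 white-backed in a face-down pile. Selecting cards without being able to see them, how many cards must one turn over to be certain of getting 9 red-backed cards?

The worst case draws every non-red-backed card first: 18 + 7 + 19 + 26 + 6 = 76.
The next 9 draws are then forced to be red-backed, giving 76 + 9 = 85.

85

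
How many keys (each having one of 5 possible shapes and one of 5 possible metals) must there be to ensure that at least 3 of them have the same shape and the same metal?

51

There are 5 × 5 = 25 (shape, metal) combinations acting as pigeonholes.
With 25 × 2 = 50 keys we could place exactly 2 in each, with no (shape, metal) pair reaching 3.
One more forces some (shape, metal) pair to hold 3, so 50 + 1 = 51.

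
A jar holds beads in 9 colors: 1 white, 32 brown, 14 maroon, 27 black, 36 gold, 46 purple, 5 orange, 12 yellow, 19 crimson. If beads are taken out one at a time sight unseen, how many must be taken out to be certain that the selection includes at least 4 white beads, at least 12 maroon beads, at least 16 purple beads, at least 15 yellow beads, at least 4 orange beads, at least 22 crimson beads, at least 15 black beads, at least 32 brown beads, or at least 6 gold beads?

The worst case stops just short of every target: all 1 white, 31 brown, 11 maroon, 14 black, 5 gold, 15 purple, 3 orange, all 12 yellow, all 19 crimson — 1 + 31 + 11 + 14 + 5 + 15 + 3 + 12 + 19 = 111 beads.
One more bead must push some color to its target, so 111 + 1 = 112.

112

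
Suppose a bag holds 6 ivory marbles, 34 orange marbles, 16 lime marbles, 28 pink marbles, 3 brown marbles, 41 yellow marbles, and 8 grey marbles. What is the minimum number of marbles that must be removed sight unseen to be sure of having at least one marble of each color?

The hardest color to obtain is brown: we could draw every other marble first — 136 − 3 = 133 marbles — without a single brown one.
The next draw must be brown, so 133 + 1 = 134.

134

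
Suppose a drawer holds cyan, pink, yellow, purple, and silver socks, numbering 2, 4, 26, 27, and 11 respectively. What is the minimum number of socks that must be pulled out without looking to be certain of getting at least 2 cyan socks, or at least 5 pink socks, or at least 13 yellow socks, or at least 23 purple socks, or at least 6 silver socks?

Each of the 5 colors has its own threshold; avoid all of them simultaneously.
The worst case stops just short of every target: 1 cyan, 4 pink, 12 yellow, 22 purple, 5 silver — 1 + 4 + 12 + 22 + 5 = 44 socks.
One more sock must push some color to its target, so 44 + 1 = 45.

45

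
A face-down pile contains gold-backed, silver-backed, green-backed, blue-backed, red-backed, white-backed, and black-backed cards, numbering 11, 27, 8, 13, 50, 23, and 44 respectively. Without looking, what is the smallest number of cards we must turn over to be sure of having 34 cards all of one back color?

In the worst case we take at most 33 of each back color, but all 11 gold-backed, all 27 silver-backed, all 8 green-backed, all 13 blue-backed, and all 23 white-backed (fewer than 33), giving 11 + 27 + 8 + 13 + 33 + 23 + 33 = 148.
One more card then forces some back color to 34, so 148 + 1 = 149.

149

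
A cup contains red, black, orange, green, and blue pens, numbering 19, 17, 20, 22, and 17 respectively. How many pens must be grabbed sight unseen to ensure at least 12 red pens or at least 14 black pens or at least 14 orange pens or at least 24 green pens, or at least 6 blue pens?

65

The worst case stops just short of every target: 11 red, 13 black, 13 orange, all 22 green, 5 blue — 11 + 13 + 13 + 22 + 5 = 64 pens.
One more pen must push some ink color to its target, so 64 + 1 = 65.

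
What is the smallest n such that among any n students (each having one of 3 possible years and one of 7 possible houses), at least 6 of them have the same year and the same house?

There are 3 × 7 = 21 (year, house) combinations acting as pigeonholes.
With 21 × 5 = 105 students we could place exactly 5 in each, with no (year, house) pair reaching 6.
One more forces some (year, house) pair to hold 6, so 105 + 1 = 106.

106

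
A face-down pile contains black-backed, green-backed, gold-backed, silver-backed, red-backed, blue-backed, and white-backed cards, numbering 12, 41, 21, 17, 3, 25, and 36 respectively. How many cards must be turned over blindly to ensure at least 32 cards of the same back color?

In the worst case we take at most 31 of each back color, but all 12 black-backed, all 21 gold-backed, all 17 silver-backed, all 3 red-backed, and all 25 blue-backed (fewer than 31), giving 12 + 31 + 21 + 17 + 3 + 25 + 31 = 140.
One more card then forces some back color to 32, so 140 + 1 = 141.

141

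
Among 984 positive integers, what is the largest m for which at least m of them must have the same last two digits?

10

The 984 positive integers fall into 100 possible two-digit endings.
If each of the 100 possible two-digit endings held at most 9, the total would be at most 100 × 9 = 900 < 984, a contradiction.
So at least one holds ⌈984/100⌉ = 10.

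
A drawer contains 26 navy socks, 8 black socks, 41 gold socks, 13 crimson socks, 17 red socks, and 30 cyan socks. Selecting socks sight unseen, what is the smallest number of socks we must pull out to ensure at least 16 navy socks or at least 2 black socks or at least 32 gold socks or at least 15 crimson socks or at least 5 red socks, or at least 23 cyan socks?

87

The worst case stops just short of every target: 15 navy, 1 black, 31 gold, all 13 crimson, 4 red, 22 cyan — 15 + 1 + 31 + 13 + 4 + 22 = 86 socks.
One more sock must push some color to its target, so 86 + 1 = 87.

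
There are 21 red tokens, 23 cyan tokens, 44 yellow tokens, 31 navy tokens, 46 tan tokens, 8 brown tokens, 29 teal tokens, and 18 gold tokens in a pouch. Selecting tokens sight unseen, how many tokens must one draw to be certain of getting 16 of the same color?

114

In the worst case we take at most 15 of each color, but all 8 brown (fewer than 15), giving 15 + 15 + 15 + 15 + 15 + 8 + 15 + 15 = 113.
One more token then forces some color to 16, so 113 + 1 = 114.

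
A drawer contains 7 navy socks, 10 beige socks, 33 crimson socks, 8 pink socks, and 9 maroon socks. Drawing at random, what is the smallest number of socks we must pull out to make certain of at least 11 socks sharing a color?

45

Treat the 5 colors as pigeonholes.
In the worst case we take at most 10 of each color, but all 7 navy, all 8 pink, and all 9 maroon (fewer than 10), giving 7 + 10 + 10 + 8 + 9 = 44.
One more sock then forces some color to 11, so 44 + 1 = 45.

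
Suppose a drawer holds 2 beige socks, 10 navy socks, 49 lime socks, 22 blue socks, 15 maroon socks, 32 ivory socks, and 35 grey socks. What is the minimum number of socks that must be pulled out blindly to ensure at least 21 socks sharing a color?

108

In the worst case we take at most 20 of each color, but all 2 beige, all 10 navy, and all 15 maroon (fewer than 20), giving 2 + 10 + 20 + 20 + 15 + 20 + 20 = 107.
One more sock then forces some color to 21, so 107 + 1 = 108.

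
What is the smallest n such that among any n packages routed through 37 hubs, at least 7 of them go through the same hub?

There are 37 hubs acting as pigeonholes.
With 37 × 6 = 222 packages we could place exactly 6 in each, with no class reaching 7.
One more forces some class to hold 7, so 222 + 1 = 223.

223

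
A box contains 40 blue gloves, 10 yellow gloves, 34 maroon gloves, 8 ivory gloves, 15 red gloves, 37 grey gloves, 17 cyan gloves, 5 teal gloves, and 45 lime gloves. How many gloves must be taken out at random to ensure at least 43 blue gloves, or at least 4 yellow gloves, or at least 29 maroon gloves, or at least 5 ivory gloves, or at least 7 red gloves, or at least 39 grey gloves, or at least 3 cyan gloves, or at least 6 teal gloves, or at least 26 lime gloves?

Each of the 9 colors has its own threshold; avoid all of them simultaneously.
The worst case stops just short of every target: all 40 blue, 3 yellow, 28 maroon, 4 ivory, 6 red, all 37 grey, 2 cyan, 5 teal, 25 lime — 40 + 3 + 28 + 4 + 6 + 37 + 2 + 5 + 25 = 150 gloves.
One more glove must push some color to its target, so 150 + 1 = 151.

151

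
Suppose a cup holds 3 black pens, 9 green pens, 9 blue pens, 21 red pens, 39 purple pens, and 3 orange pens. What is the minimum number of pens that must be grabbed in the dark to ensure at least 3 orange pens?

The worst case draws every non-orange pen first: 3 + 9 + 9 + 21 + 39 = 81.
The next 3 draws are then forced to be orange, giving 81 + 3 = 84.

84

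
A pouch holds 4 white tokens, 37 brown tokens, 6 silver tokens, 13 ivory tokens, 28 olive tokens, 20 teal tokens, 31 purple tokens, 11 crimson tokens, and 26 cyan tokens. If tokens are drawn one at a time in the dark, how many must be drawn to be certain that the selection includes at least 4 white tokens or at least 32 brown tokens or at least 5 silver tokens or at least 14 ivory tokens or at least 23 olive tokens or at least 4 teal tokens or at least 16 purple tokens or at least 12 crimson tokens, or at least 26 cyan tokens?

128

Each of the 9 colors has its own threshold; avoid all of them simultaneously.
The worst case stops just short of every target: 3 white, 31 brown, 4 silver, 13 ivory, 22 olive, 3 teal, 15 purple, 11 crimson, 25 cyan — 3 + 31 + 4 + 13 + 22 + 3 + 15 + 11 + 25 = 127 tokens.
One more token must push some color to its target, so 127 + 1 = 128.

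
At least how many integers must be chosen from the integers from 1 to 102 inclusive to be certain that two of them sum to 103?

Partition {1, …, 102} into 51 pairs: {1,102}, {2,101}, …, {51,52}.
Choosing 51 integers — say the integers 1 through 51 — takes one from each pair and avoids the property.
Choosing 52 forces two into the same pair by pigeonhole, and those sum to 103. So 52.

52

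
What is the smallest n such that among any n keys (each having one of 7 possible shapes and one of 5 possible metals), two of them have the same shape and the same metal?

There are 7 × 5 = 35 (shape, metal) combinations acting as pigeonholes.
With 35 keys we could place one in each, avoiding any repeat.
One more forces some (shape, metal) pair to hold 2, so 35 + 1 = 36.

36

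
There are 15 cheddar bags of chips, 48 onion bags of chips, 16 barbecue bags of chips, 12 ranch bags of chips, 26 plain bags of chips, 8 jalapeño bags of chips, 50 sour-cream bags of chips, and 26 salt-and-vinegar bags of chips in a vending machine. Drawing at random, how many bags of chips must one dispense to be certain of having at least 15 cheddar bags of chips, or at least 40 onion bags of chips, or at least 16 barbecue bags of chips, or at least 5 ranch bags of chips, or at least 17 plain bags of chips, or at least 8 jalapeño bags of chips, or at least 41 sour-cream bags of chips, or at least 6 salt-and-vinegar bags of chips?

Each of the 8 flavors has its own threshold; avoid all of them simultaneously.
The worst case stops just short of every target: 14 cheddar, 39 onion, 15 barbecue, 4 ranch, 16 plain, 7 jalapeño, 40 sour-cream, 5 salt-and-vinegar — 14 + 39 + 15 + 4 + 16 + 7 + 40 + 5 = 140 bags of chips.
One more bag of chips must push some flavor to its target, so 140 + 1 = 141.

141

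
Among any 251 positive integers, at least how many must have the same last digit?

There are 10 possible last digits, which serve as the pigeonholes.
If each of the 10 possible last digits held at most 25, the total would be at most 10 × 25 = 250 < 251, a contradiction.
So at least one holds ⌈251/10⌉ = 26.

26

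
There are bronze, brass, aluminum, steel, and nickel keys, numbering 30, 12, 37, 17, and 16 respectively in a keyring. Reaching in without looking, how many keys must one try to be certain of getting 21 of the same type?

86

In the worst case we take at most 20 of each type, but all 12 brass, all 17 steel, and all 16 nickel (fewer than 20), giving 20 + 12 + 20 + 17 + 16 = 85.
One more key then forces some type to 21, so 85 + 1 = 86.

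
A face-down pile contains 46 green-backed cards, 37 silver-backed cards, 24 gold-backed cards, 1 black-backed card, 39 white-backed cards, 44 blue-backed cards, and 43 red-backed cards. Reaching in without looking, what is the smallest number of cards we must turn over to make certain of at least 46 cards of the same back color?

234

In the worst case we take at most 45 of each back color, but all 37 silver-backed, all 24 gold-backed, all 1 black-backed, all 39 white-backed, all 44 blue-backed, and all 43 red-backed (fewer than 45), giving 45 + 37 + 24 + 1 + 39 + 44 + 43 = 233.
One more card then forces some back color to 46, so 233 + 1 = 234.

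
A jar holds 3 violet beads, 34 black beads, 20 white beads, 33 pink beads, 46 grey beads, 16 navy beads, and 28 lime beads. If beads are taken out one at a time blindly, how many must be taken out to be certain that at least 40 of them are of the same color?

Treat the 7 colors as pigeonholes.
In the worst case we take at most 39 of each color, but all 3 violet, all 34 black, all 20 white, all 33 pink, all 16 navy, and all 28 lime (fewer than 39), giving 3 + 34 + 20 + 33 + 39 + 16 + 28 = 173.
One more bead then forces some color to 40, so 173 + 1 = 174.

174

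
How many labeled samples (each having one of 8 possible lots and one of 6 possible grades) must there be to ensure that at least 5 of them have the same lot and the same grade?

193

There are 8 × 6 = 48 (lot, grade) combinations acting as pigeonholes.
With 48 × 4 = 192 labeled samples we could place exactly 4 in each, with no (lot, grade) pair reaching 5.
One more forces some (lot, grade) pair to hold 5, so 192 + 1 = 193.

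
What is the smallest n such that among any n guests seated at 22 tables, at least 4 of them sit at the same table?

There are 22 tables acting as pigeonholes.
With 22 × 3 = 66 guests we could place exactly 3 in each, with no class reaching 4.
One more forces some class to hold 4, so 66 + 1 = 67.

67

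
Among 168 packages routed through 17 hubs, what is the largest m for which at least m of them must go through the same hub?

10

The 168 packages fall into 17 hubs.
If each of the 17 hubs held at most 9, the total would be at most 17 × 9 = 153 < 168, a contradiction.
So at least one holds ⌈168/17⌉ = 10.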